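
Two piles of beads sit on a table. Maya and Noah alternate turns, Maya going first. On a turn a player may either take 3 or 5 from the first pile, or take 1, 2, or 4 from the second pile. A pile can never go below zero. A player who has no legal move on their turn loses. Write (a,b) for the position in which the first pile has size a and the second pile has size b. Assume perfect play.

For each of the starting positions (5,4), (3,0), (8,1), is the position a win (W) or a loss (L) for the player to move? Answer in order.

Classify positions by backward induction: terminal positions (no move available) are L. From any other position, the mover wins iff some move reaches an L.
No move ever increases a pile, so every position that can arise here has a ≤ 8 and b ≤ 4; it is enough to label the cells with 0 ≤ a ≤ 8 and 0 ≤ b ≤ 4.
Every move lowers a or b (never raises either), so fill the grid row by row in increasing a, and left to right within a row: each cell's successors are then already labelled.
      b=0  b=1  b=2  b=3  b=4
a=0:    L    W    W    L    W
a=1:    L    W    W    L    W
a=2:    L    W    W    L    W
a=3:    W    L    W    W    L
a=4:    W    L    W    W    L
a=5:    W    L    W    W    L
a=6:    W    W    L    W    W
a=7:    W    W    L    W    W
a=8:    L    W    W    L    W
Cells with no legal move (terminal, hence L): (0,0), (1,0), (2,0).
The remaining L cells, each justified by listing all of its moves:
(0,3): →(0,2)(W), (0,1)(W) — all W, so L
(1,3): →(1,2)(W), (1,1)(W) — all W, so L
(2,3): →(2,2)(W), (2,1)(W) — all W, so L
(3,1): →(0,1)(W), (3,0)(W) — all W, so L
(3,4): →(0,4)(W), (3,3)(W), (3,2)(W), (3,0)(W) — all W, so L
(4,1): →(1,1)(W), (4,0)(W) — all W, so L
(4,4): →(1,4)(W), (4,3)(W), (4,2)(W), (4,0)(W) — all W, so L
(5,1): →(2,1)(W), (0,1)(W), (5,0)(W) — all W, so L
(5,4): →(2,4)(W), (0,4)(W), (5,3)(W), (5,2)(W), (5,0)(W) — all W, so L
(6,2): →(3,2)(W), (1,2)(W), (6,1)(W), (6,0)(W) — all W, so L
(7,2): →(4,2)(W), (2,2)(W), (7,1)(W), (7,0)(W) — all W, so L
(8,0): →(5,0)(W), (3,0)(W) — all W, so L
(8,3): →(5,3)(W), (3,3)(W), (8,2)(W), (8,1)(W) — all W, so L
Every other cell has at least one move into one of the L cells above, so it is W.
(5,4): one of the L cells justified above, so L
(3,0): the move to (0,0) reaches an L cell, so W
(8,1): the move to (5,1) reaches an L cell, so W

(5,4): L, (3,0): W, (8,1): W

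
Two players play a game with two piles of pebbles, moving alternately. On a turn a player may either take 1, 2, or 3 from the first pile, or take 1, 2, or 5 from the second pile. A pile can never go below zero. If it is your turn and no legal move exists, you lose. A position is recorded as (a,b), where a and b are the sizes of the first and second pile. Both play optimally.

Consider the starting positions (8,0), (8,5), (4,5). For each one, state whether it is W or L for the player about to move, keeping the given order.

(8,0): L, (8,5): W, (4,5): W

Classify positions by backward induction: terminal positions (no move available) are L. From any other position, the mover wins iff some move reaches an L.
No move ever increases a pile, so every position that can arise here has a ≤ 8 and b ≤ 5; it is enough to label the cells with 0 ≤ a ≤ 8 and 0 ≤ b ≤ 5.
Every move lowers a or b (never raises either), so fill the grid row by row in increasing a, and left to right within a row: each cell's successors are then already labelled.
      b=0  b=1  b=2  b=3  b=4  b=5
a=0:    L    W    W    L    W    W
a=1:    W    L    W    W    L    W
a=2:    W    W    L    W    W    L
a=3:    W    W    W    W    W    W
a=4:    L    W    W    L    W    W
a=5:    W    L    W    W    L    W
a=6:    W    W    L    W    W    L
a=7:    W    W    W    W    W    W
a=8:    L    W    W    L    W    W
Cells with no legal move (terminal, hence L): (0,0).
The remaining L cells, each justified by listing all of its moves:
(0,3): L (options (0,2)(W), (0,1)(W) are all W)
(1,1): L (options (0,1)(W), (1,0)(W) are all W)
(1,4): L (options (0,4)(W), (1,3)(W), (1,2)(W) are all W)
(2,2): L (options (1,2)(W), (0,2)(W), (2,1)(W), (2,0)(W) are all W)
(2,5): L (options (1,5)(W), (0,5)(W), (2,4)(W), (2,3)(W), (2,0)(W) are all W)
(4,0): L (options (3,0)(W), (2,0)(W), (1,0)(W) are all W)
(4,3): L (options (3,3)(W), (2,3)(W), (1,3)(W), (4,2)(W), (4,1)(W) are all W)
(5,1): L (options (4,1)(W), (3,1)(W), (2,1)(W), (5,0)(W) are all W)
(5,4): L (options (4,4)(W), (3,4)(W), (2,4)(W), (5,3)(W), (5,2)(W) are all W)
(6,2): L (options (5,2)(W), (4,2)(W), (3,2)(W), (6,1)(W), (6,0)(W) are all W)
(6,5): L (options (5,5)(W), (4,5)(W), (3,5)(W), (6,4)(W), (6,3)(W), (6,0)(W) are all W)
(8,0): L (options (7,0)(W), (6,0)(W), (5,0)(W) are all W)
(8,3): L (options (7,3)(W), (6,3)(W), (5,3)(W), (8,2)(W), (8,1)(W) are all W)
Every other cell has at least one move into one of the L cells above, so it is W.
(8,0): one of the L cells justified above, so L
(8,5): the move to (6,5) reaches an L cell, so W
(4,5): the move to (2,5) reaches an L cell, so W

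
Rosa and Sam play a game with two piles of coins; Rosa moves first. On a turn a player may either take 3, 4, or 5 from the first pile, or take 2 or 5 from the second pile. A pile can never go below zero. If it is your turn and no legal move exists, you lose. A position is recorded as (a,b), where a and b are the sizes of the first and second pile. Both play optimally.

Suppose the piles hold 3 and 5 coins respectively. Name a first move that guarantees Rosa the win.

Move to (3,3).

Work bottom-up. With no move the player to move loses. Otherwise the position is W if at least one move leads to an L position for the opponent, and L if every move leads to a W.
No move ever increases a pile, so every position that can arise here has a ≤ 3 and b ≤ 5; it is enough to label the cells with 0 ≤ a ≤ 3 and 0 ≤ b ≤ 5.
Every move lowers a or b (never raises either), so fill the grid row by row in increasing a, and left to right within a row: each cell's successors are then already labelled.
      b=0  b=1  b=2  b=3  b=4  b=5
a=0:    L    L    W    W    L    W
a=1:    L    L    W    W    L    W
a=2:    L    L    W    W    L    W
a=3:    W    W    L    L    W    W
Cells with no legal move (terminal, hence L): (0,0), (0,1), (1,0), (1,1), (2,0), (2,1).
The remaining L cells, each justified by listing all of its moves:
(0,4): only reaches (0,2)(W), which is W → L
(1,4): only reaches (1,2)(W), which is W → L
(2,4): only reaches (2,2)(W), which is W → L
(3,2): only reaches (0,2)(W), (3,0)(W), all W → L
(3,3): only reaches (0,3)(W), (3,1)(W), all W → L
Every other cell has at least one move into one of the L cells above, so it is W.
From (3,5), the L positions reachable in one move are: (3,3).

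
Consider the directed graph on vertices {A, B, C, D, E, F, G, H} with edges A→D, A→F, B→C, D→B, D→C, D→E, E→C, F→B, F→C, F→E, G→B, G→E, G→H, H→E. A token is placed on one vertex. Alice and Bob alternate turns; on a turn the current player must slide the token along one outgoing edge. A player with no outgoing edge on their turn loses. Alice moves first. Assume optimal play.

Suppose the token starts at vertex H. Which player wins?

Bob wins.

Positions with no move are L. A position that does have a move is losing for the player to move precisely when every available move leads to a winning position for the opponent. Fill in the labels:
Every edge goes from a vertex to one that appears earlier in the order C, E, H, B, F, D, A, G, so processing vertices in that order labels each vertex after all of its successors.
C: no outgoing edge → L
E: can move to C, which is L ⇒ W
H: the only move is to E(W), a W ⇒ L
B: can move to C, which is L ⇒ W
F: can move to C, which is L ⇒ W
D: can move to C, which is L ⇒ W
A: moves to D(W), F(W); every one is W ⇒ L
G: can move to H, which is L ⇒ W
The starting position H is L: whatever Alice does, the opponent receives a W position.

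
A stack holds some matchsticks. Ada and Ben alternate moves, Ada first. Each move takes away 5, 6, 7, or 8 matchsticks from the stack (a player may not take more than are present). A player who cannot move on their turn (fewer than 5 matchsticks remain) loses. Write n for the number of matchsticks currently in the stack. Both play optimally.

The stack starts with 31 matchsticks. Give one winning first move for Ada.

Label each position W (a win for the player to move) or L (a loss). A position with no legal move is L; any other position is W exactly when some move reaches an L, and L when every move reaches a W.
n=0: no move → L
n=1: no move → L
n=2: no move → L
n=3: no move → L
n=4: no move → L
n=5: can move to 0, which is L ⇒ W
n=6: can move to 1, which is L ⇒ W
n=7: can move to 2, which is L ⇒ W
n=8: can move to 3, which is L ⇒ W
n=9: can move to 4, which is L ⇒ W
n=10: can move to 4, which is L ⇒ W
n=11: can move to 4, which is L ⇒ W
n=12: can move to 4, which is L ⇒ W
n=13: moves to 8(W), 7(W), 6(W), 5(W); every one is W ⇒ L
n=14: moves to 9(W), 8(W), 7(W), 6(W); every one is W ⇒ L
n=15: moves to 10(W), 9(W), 8(W), 7(W); every one is W ⇒ L
n=16: moves to 11(W), 10(W), 9(W), 8(W); every one is W ⇒ L
n=17: moves to 12(W), 11(W), 10(W), 9(W); every one is W ⇒ L
n=18: can move to 13, which is L ⇒ W
n=19: can move to 14, which is L ⇒ W
n=20: can move to 15, which is L ⇒ W
n=21: can move to 16, which is L ⇒ W
n=22: can move to 17, which is L ⇒ W
n=23: can move to 17, which is L ⇒ W
n=24: can move to 17, which is L ⇒ W
n=25: can move to 17, which is L ⇒ W
n=26: moves to 21(W), 20(W), 19(W), 18(W); every one is W ⇒ L
n=27: moves to 22(W), 21(W), 20(W), 19(W); every one is W ⇒ L
n=28: moves to 23(W), 22(W), 21(W), 20(W); every one is W ⇒ L
n=29: moves to 24(W), 23(W), 22(W), 21(W); every one is W ⇒ L
n=30: moves to 25(W), 24(W), 23(W), 22(W); every one is W ⇒ L
n=31: can move to 26, which is L ⇒ W
From 31, the L positions reachable in one move are: 26.

Remove 5, leaving 26.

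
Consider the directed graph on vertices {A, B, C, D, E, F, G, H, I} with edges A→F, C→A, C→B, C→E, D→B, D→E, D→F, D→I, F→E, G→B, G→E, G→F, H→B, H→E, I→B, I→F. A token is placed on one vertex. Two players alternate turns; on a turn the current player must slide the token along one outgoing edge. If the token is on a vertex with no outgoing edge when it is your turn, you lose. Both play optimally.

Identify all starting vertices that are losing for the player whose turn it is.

Work bottom-up. With no move the player to move loses. Otherwise the position is W if at least one move leads to an L position for the opponent, and L if every move leads to a W.
Every edge goes from a vertex to one that appears earlier in the order E, B, F, A, I, C, G, D, H, so processing vertices in that order labels each vertex after all of its successors.
E: no outgoing edge → L
B: no outgoing edge → L
F: W (go to E, an L position)
A: L (sole option F(W) is W)
I: W (go to B, an L position)
C: W (go to A, an L position)
G: W (go to B, an L position)
D: W (go to B, an L position)
H: W (go to B, an L position)
The losing starting vertices are exactly the entries labelled L in this table (3 of them).

A, B, E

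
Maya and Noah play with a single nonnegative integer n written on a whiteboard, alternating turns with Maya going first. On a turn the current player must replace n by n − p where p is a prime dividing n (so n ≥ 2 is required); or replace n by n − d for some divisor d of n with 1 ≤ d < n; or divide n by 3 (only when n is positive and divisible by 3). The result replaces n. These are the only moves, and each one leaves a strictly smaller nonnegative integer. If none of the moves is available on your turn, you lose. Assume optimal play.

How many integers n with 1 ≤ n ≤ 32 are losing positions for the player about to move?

Build the W/L table. Terminal = L. A non-terminal position is W if it has a move to some L; otherwise it is L.
n=0: no move → L
n=1: no move → L
n=2: can move to 0, which is L ⇒ W
n=3: can move to 0, which is L ⇒ W
n=4: moves to 2(W), 3(W); every one is W ⇒ L
n=5: can move to 0, which is L ⇒ W
n=6: can move to 4, which is L ⇒ W
n=7: can move to 0, which is L ⇒ W
n=8: can move to 4, which is L ⇒ W
n=9: moves to 3(W), 6(W), 8(W); every one is W ⇒ L
n=10: can move to 9, which is L ⇒ W
n=11: can move to 0, which is L ⇒ W
n=12: can move to 4, which is L ⇒ W
n=13: can move to 0, which is L ⇒ W
n=14: moves to 7(W), 12(W), 13(W); every one is W ⇒ L
n=15: can move to 14, which is L ⇒ W
n=16: can move to 14, which is L ⇒ W
n=17: can move to 0, which is L ⇒ W
n=18: can move to 9, which is L ⇒ W
n=19: can move to 0, which is L ⇒ W
n=20: moves to 10(W), 15(W), 16(W), 18(W), 19(W); every one is W ⇒ L
n=21: can move to 14, which is L ⇒ W
n=22: can move to 20, which is L ⇒ W
n=23: can move to 0, which is L ⇒ W
n=24: can move to 20, which is L ⇒ W
n=25: can move to 20, which is L ⇒ W
n=26: moves to 13(W), 24(W), 25(W); every one is W ⇒ L
n=27: can move to 9, which is L ⇒ W
n=28: can move to 14, which is L ⇒ W
n=29: can move to 0, which is L ⇒ W
n=30: can move to 20, which is L ⇒ W
n=31: can move to 0, which is L ⇒ W
n=32: moves to 16(W), 24(W), 28(W), 30(W), 31(W); every one is W ⇒ L
L entries with 1 ≤ n ≤ 32 (n=0 is outside the asked range and is not counted): n = 1, 4, 9, 14, 20, 26, 32; that makes 7.

7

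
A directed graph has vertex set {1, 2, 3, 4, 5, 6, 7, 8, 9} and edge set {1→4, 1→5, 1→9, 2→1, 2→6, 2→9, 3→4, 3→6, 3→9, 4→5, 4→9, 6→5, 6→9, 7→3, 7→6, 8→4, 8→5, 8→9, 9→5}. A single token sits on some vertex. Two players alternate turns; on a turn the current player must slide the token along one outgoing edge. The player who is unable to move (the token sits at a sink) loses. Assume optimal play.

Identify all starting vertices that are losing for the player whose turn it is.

Build the W/L table. Terminal = L. A non-terminal position is W if it has a move to some L; otherwise it is L.
Every edge goes from a vertex to one that appears earlier in the order 5, 9, 6, 4, 3, 8, 7, 1, 2, so processing vertices in that order labels each vertex after all of its successors.
5: no outgoing edge → L
9: →5(L), so W
6: →5(L), so W
4: →5(L), so W
3: →4(W), 6(W), 9(W) — all W, so L
8: →5(L), so W
7: →3(L), so W
1: →5(L), so W
2: →1(W), 6(W), 9(W) — all W, so L
Reading off the rows marked L gives the requested list; there are 3 such vertices.

2, 3, 5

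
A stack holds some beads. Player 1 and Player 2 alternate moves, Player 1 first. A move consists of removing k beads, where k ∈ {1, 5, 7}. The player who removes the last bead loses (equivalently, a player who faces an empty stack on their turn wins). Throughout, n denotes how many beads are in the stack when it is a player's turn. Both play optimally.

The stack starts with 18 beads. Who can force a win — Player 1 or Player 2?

Classify positions by backward induction: terminal positions (no move available) are W. From any other position, the mover wins iff some move reaches an L.
n=0: no move; the opponent has just taken the last bead and therefore loses → W
n=1: the only move is to 0(W), a W ⇒ L
n=2: can move to 1, which is L ⇒ W
n=3: the only move is to 2(W), a W ⇒ L
n=4: can move to 3, which is L ⇒ W
n=5: moves to 4(W), 0(W); every one is W ⇒ L
n=6: can move to 5, which is L ⇒ W
n=7: moves to 6(W), 2(W), 0(W); every one is W ⇒ L
n=8: can move to 7, which is L ⇒ W
n=9: moves to 8(W), 4(W), 2(W); every one is W ⇒ L
n=10: can move to 9, which is L ⇒ W
n=11: moves to 10(W), 6(W), 4(W); every one is W ⇒ L
n=12: can move to 11, which is L ⇒ W
n=13: moves to 12(W), 8(W), 6(W); every one is W ⇒ L
n=14: can move to 13, which is L ⇒ W
n=15: moves to 14(W), 10(W), 8(W); every one is W ⇒ L
n=16: can move to 15, which is L ⇒ W
n=17: moves to 16(W), 12(W), 10(W); every one is W ⇒ L
n=18: can move to 17, which is L ⇒ W
From 18 Player 1 can remove 1, leaving 17, reaching an L position.

Player 1 wins.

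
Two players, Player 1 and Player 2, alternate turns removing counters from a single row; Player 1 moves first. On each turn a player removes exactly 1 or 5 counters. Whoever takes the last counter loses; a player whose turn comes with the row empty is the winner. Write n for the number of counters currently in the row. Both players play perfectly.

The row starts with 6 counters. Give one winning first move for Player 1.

Build the W/L table. Terminal = W. A non-terminal position is W if it has a move to some L; otherwise it is L.
n=0: no move; the opponent has just taken the last counter and therefore loses → W
n=1: →0(W) only, which is W, so L
n=2: →1(L), so W
n=3: →2(W) only, which is W, so L
n=4: →3(L), so W
n=5: →4(W), 0(W) — all W, so L
n=6: →5(L), so W
From 6, the L positions reachable in one move are: 5, 1. Any move reaching one of these is winning.

Remove 1, leaving 5.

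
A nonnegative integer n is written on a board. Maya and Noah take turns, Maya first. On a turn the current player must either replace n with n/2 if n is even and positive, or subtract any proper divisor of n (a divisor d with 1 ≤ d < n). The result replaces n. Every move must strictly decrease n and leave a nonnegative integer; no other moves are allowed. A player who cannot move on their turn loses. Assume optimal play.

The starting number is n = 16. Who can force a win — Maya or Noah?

Maya wins.

Label each position W (a win for the player to move) or L (a loss). A position with no legal move is L; any other position is W exactly when some move reaches an L, and L when every move reaches a W.
n=0: no move → L
n=1: no move → L
n=2: →1(L), so W
n=3: →2(W) only, which is W, so L
n=4: →3(L), so W
n=5: →4(W) only, which is W, so L
n=6: →3(L), so W
n=7: →6(W) only, which is W, so L
n=8: →7(L), so W
n=9: →6(W), 8(W) — all W, so L
n=10: →5(L), so W
n=11: →10(W) only, which is W, so L
n=12: →9(L), so W
n=13: →12(W) only, which is W, so L
n=14: →7(L), so W
n=15: →10(W), 12(W), 14(W) — all W, so L
n=16: →15(L), so W
The starting position 16 is W: Maya should move to 15, handing over an L position.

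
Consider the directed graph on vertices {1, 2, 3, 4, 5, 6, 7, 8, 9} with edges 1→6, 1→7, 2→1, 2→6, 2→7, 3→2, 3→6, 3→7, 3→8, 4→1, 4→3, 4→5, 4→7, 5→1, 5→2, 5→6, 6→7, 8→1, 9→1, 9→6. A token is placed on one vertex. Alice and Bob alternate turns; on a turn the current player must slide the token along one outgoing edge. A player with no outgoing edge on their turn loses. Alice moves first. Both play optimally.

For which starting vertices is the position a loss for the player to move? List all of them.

5, 7, 8, 9

Classify positions by backward induction: terminal positions (no move available) are L. From any other position, the mover wins iff some move reaches an L.
Every edge goes from a vertex to one that appears earlier in the order 7, 6, 1, 2, 8, 9, 5, 3, 4, so processing vertices in that order labels each vertex after all of its successors.
7: no outgoing edge → L
6: W (go to 7, an L position)
1: W (go to 7, an L position)
2: W (go to 7, an L position)
8: L (sole option 1(W) is W)
9: L (options 1(W), 6(W) are all W)
5: L (options 2(W), 1(W), 6(W) are all W)
3: W (go to 8, an L position)
4: W (go to 5, an L position)
Reading off the rows marked L gives the requested list; there are 4 such vertices.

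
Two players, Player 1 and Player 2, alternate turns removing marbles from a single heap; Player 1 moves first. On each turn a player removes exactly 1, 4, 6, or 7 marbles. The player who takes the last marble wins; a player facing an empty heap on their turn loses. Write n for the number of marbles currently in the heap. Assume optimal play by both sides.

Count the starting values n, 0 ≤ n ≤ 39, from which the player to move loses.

13

Build the W/L table. Terminal = L. A non-terminal position is W if it has a move to some L; otherwise it is L.
n=0: no move → L
n=1: reaches L-position 0 → W
n=2: only reaches 1(W), which is W → L
n=3: reaches L-position 2 → W
n=4: reaches L-position 0 → W
n=5: only reaches 4(W), 1(W), all W → L
n=6: reaches L-position 5 → W
n=7: reaches L-position 0 → W
n=8: reaches L-position 2 → W
n=9: reaches L-position 5 → W
n=10: only reaches 9(W), 6(W), 4(W), 3(W), all W → L
n=11: reaches L-position 10 → W
n=12: reaches L-position 5 → W
n=13: only reaches 12(W), 9(W), 7(W), 6(W), all W → L
n=14: reaches L-position 13 → W
n=15: only reaches 14(W), 11(W), 9(W), 8(W), all W → L
n=16: reaches L-position 15 → W
n=17: reaches L-position 13 → W
n=18: only reaches 17(W), 14(W), 12(W), 11(W), all W → L
n=19: reaches L-position 18 → W
n=20: reaches L-position 13 → W
n=21: reaches L-position 15 → W
n=22: reaches L-position 18 → W
n=23: only reaches 22(W), 19(W), 17(W), 16(W), all W → L
n=24: reaches L-position 23 → W
n=25: reaches L-position 18 → W
n=26: only reaches 25(W), 22(W), 20(W), 19(W), all W → L
n=27: reaches L-position 26 → W
n=28: only reaches 27(W), 24(W), 22(W), 21(W), all W → L
n=29: reaches L-position 28 → W
n=30: reaches L-position 26 → W
n=31: only reaches 30(W), 27(W), 25(W), 24(W), all W → L
n=32: reaches L-position 31 → W
n=33: reaches L-position 26 → W
n=34: reaches L-position 28 → W
n=35: reaches L-position 31 → W
n=36: only reaches 35(W), 32(W), 30(W), 29(W), all W → L
n=37: reaches L-position 36 → W
n=38: reaches L-position 31 → W
n=39: only reaches 38(W), 35(W), 33(W), 32(W), all W → L
L entries with 0 ≤ n ≤ 39: n = 0, 2, 5, 10, 13, 15, 18, 23, 26, 28, 31, 36, 39; that makes 13.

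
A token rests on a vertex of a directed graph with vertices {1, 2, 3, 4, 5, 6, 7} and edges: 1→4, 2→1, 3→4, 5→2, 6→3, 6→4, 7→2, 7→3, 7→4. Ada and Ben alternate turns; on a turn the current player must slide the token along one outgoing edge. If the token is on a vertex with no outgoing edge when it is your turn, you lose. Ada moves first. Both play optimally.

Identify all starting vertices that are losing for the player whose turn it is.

2, 4

Positions with no move are L. A position that does have a move is losing for the player to move precisely when every available move leads to a winning position for the opponent. Fill in the labels:
Every edge goes from a vertex to one that appears earlier in the order 4, 1, 2, 3, 7, 6, 5, so processing vertices in that order labels each vertex after all of its successors.
4: no outgoing edge → L
1: can move to 4, which is L ⇒ W
2: the only move is to 1(W), a W ⇒ L
3: can move to 4, which is L ⇒ W
7: can move to 2, which is L ⇒ W
6: can move to 4, which is L ⇒ W
5: can move to 2, which is L ⇒ W
Reading off the rows marked L gives the requested list; there are 2 such vertices.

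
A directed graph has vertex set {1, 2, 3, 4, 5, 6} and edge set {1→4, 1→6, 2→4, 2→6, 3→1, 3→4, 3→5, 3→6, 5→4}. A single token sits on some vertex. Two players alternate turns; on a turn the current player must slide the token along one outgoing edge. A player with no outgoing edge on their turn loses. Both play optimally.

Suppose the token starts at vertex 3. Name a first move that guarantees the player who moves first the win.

Move to 4.

Compute win/loss labels from the base case upward. A position with no move is L. Any other position is W if it can reach an L in one move, else L.
Every edge goes from a vertex to one that appears earlier in the order 6, 4, 2, 5, 1, 3, so processing vertices in that order labels each vertex after all of its successors.
6: no outgoing edge → L
4: no outgoing edge → L
2: W (go to 4, an L position)
5: W (go to 4, an L position)
1: W (go to 4, an L position)
3: W (go to 4, an L position)
From 3, the L positions reachable in one move are: 4, 6. Any move reaching one of these is winning.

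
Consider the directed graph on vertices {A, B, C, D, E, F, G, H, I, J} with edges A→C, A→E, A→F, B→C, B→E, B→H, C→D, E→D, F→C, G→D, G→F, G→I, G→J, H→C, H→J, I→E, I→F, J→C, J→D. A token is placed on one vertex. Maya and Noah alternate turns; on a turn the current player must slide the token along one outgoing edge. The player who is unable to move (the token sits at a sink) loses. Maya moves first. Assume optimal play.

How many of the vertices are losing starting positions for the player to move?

Positions with no move are L. A position that does have a move is losing for the player to move precisely when every available move leads to a winning position for the opponent. Fill in the labels:
Every edge goes from a vertex to one that appears earlier in the order D, C, J, F, E, H, I, G, B, A, so processing vertices in that order labels each vertex after all of its successors.
D: no outgoing edge → L
C: →D(L), so W
J: →D(L), so W
F: →C(W) only, which is W, so L
E: →D(L), so W
H: →J(W), C(W) — all W, so L
I: →F(L), so W
G: →F(L), so W
B: →H(L), so W
A: →F(L), so W
The L vertices are D, F, H; that is 3 in all.

3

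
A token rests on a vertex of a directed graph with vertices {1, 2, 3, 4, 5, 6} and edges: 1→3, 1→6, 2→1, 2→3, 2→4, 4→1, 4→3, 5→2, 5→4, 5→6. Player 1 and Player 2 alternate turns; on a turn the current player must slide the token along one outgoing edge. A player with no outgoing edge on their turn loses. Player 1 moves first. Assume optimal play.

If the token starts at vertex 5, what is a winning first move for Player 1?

Use the standard recursion: the mover loses at a terminal position; elsewhere, the mover wins exactly when some move hands the opponent an L position.
Every edge goes from a vertex to one that appears earlier in the order 3, 6, 1, 4, 2, 5, so processing vertices in that order labels each vertex after all of its successors.
3: no outgoing edge → L
6: no outgoing edge → L
1: W (go to 6, an L position)
4: W (go to 3, an L position)
2: W (go to 3, an L position)
5: W (go to 6, an L position)
From 5, the L positions reachable in one move are: 6.

Move to 6.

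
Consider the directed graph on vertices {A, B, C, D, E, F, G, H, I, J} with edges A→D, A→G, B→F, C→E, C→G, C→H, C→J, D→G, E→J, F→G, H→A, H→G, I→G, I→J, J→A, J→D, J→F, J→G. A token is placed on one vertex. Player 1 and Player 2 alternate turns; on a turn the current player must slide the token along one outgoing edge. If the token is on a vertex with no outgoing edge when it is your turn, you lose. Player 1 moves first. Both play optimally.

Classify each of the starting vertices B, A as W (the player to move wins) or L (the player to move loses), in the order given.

B: L, A: W

Compute win/loss labels from the base case upward. A position with no move is L. Any other position is W if it can reach an L in one move, else L.
Every edge goes from a vertex to one that appears earlier in the order G, D, A, F, J, H, I, B, E, C, so processing vertices in that order labels each vertex after all of its successors.
G: no outgoing edge → L
D: →G(L), so W
A: →G(L), so W
F: →G(L), so W
J: →G(L), so W
H: →G(L), so W
I: →G(L), so W
B: →F(W) only, which is W, so L
E: →J(W) only, which is W, so L
C: →E(L), so W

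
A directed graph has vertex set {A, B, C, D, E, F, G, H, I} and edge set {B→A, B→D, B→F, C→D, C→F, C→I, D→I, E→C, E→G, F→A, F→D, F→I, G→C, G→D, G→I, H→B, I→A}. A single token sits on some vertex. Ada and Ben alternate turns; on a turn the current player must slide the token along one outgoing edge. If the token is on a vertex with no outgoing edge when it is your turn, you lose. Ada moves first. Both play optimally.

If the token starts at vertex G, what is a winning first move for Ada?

Compute win/loss labels from the base case upward. A position with no move is L. Any other position is W if it can reach an L in one move, else L.
Every edge goes from a vertex to one that appears earlier in the order A, I, D, F, B, C, H, G, E, so processing vertices in that order labels each vertex after all of its successors.
A: no outgoing edge → L
I: →A(L), so W
D: →I(W) only, which is W, so L
F: →D(L), so W
B: →D(L), so W
C: →D(L), so W
H: →B(W) only, which is W, so L
G: →D(L), so W
E: →G(W), C(W) — all W, so L
From G, the L positions reachable in one move are: D.

Move to D.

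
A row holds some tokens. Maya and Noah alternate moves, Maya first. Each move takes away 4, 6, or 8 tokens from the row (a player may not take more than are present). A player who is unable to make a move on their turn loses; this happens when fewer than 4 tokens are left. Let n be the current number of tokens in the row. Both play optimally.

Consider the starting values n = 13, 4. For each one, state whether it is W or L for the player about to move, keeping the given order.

Build the W/L table. Terminal = L. A non-terminal position is W if it has a move to some L; otherwise it is L.
n=0: no move → L
n=1: no move → L
n=2: no move → L
n=3: no move → L
n=4: →0(L), so W
n=5: →1(L), so W
n=6: →2(L), so W
n=7: →3(L), so W
n=8: →2(L), so W
n=9: →3(L), so W
n=10: →2(L), so W
n=11: →3(L), so W
n=12: →8(W), 6(W), 4(W) — all W, so L
n=13: →9(W), 7(W), 5(W) — all W, so L

13: L, 4: W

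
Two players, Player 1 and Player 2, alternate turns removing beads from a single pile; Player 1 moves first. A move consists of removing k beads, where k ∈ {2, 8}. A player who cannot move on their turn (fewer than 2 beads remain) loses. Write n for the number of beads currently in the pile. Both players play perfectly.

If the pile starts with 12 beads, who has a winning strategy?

Build the W/L table. Terminal = L. A non-terminal position is W if it has a move to some L; otherwise it is L.
n=0: no move → L
n=1: no move → L
n=2: W (go to 0, an L position)
n=3: W (go to 1, an L position)
n=4: L (sole option 2(W) is W)
n=5: L (sole option 3(W) is W)
n=6: W (go to 4, an L position)
n=7: W (go to 5, an L position)
n=8: W (go to 0, an L position)
n=9: W (go to 1, an L position)
n=10: L (options 8(W), 2(W) are all W)
n=11: L (options 9(W), 3(W) are all W)
n=12: W (go to 10, an L position)
The starting position 12 is W: Player 1 should remove 2, leaving 10, handing over an L position.

Player 1 wins.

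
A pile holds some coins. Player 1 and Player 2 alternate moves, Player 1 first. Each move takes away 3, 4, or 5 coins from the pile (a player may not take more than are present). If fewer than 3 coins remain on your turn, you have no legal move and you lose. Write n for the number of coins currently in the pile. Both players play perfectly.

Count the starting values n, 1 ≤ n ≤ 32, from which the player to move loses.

Classify positions by backward induction: terminal positions (no move available) are L. From any other position, the mover wins iff some move reaches an L.
n=0: no move → L
n=1: no move → L
n=2: no move → L
n=3: W (go to 0, an L position)
n=4: W (go to 1, an L position)
n=5: W (go to 2, an L position)
n=6: W (go to 2, an L position)
n=7: W (go to 2, an L position)
n=8: L (options 5(W), 4(W), 3(W) are all W)
n=9: L (options 6(W), 5(W), 4(W) are all W)
n=10: L (options 7(W), 6(W), 5(W) are all W)
n=11: W (go to 8, an L position)
n=12: W (go to 9, an L position)
n=13: W (go to 10, an L position)
n=14: W (go to 10, an L position)
n=15: W (go to 10, an L position)
n=16: L (options 13(W), 12(W), 11(W) are all W)
n=17: L (options 14(W), 13(W), 12(W) are all W)
n=18: L (options 15(W), 14(W), 13(W) are all W)
n=19: W (go to 16, an L position)
n=20: W (go to 17, an L position)
n=21: W (go to 18, an L position)
n=22: W (go to 18, an L position)
n=23: W (go to 18, an L position)
n=24: L (options 21(W), 20(W), 19(W) are all W)
n=25: L (options 22(W), 21(W), 20(W) are all W)
n=26: L (options 23(W), 22(W), 21(W) are all W)
n=27: W (go to 24, an L position)
n=28: W (go to 25, an L position)
n=29: W (go to 26, an L position)
n=30: W (go to 26, an L position)
n=31: W (go to 26, an L position)
n=32: L (options 29(W), 28(W), 27(W) are all W)
L entries with 1 ≤ n ≤ 32 (n=0 is outside the asked range and is not counted): n = 1, 2, 8, 9, 10, 16, 17, 18, 24, 25, 26, 32; that makes 12.

12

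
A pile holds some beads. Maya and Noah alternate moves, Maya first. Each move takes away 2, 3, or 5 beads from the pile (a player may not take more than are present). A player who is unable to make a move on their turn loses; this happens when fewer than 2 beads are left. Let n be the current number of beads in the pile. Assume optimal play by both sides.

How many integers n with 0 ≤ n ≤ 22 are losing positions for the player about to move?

8

Build the W/L table. Terminal = L. A non-terminal position is W if it has a move to some L; otherwise it is L.
n=0: no move → L
n=1: no move → L
n=2: W (go to 0, an L position)
n=3: W (go to 1, an L position)
n=4: W (go to 1, an L position)
n=5: W (go to 0, an L position)
n=6: W (go to 1, an L position)
n=7: L (options 5(W), 4(W), 2(W) are all W)
n=8: L (options 6(W), 5(W), 3(W) are all W)
n=9: W (go to 7, an L position)
n=10: W (go to 8, an L position)
n=11: W (go to 8, an L position)
n=12: W (go to 7, an L position)
n=13: W (go to 8, an L position)
n=14: L (options 12(W), 11(W), 9(W) are all W)
n=15: L (options 13(W), 12(W), 10(W) are all W)
n=16: W (go to 14, an L position)
n=17: W (go to 15, an L position)
n=18: W (go to 15, an L position)
n=19: W (go to 14, an L position)
n=20: W (go to 15, an L position)
n=21: L (options 19(W), 18(W), 16(W) are all W)
n=22: L (options 20(W), 19(W), 17(W) are all W)
L entries with 0 ≤ n ≤ 22: n = 0, 1, 7, 8, 14, 15, 21, 22; that makes 8.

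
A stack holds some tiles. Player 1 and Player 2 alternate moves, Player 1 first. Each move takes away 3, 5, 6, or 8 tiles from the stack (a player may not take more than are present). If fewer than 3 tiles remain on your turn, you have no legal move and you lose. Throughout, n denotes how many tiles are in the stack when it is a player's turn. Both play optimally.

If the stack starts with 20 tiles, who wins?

Player 1 wins.

Positions with no move are L. A position that does have a move is losing for the player to move precisely when every available move leads to a winning position for the opponent. Fill in the labels:
n=0: no move → L
n=1: no move → L
n=2: no move → L
n=3: reaches L-position 0 → W
n=4: reaches L-position 1 → W
n=5: reaches L-position 2 → W
n=6: reaches L-position 1 → W
n=7: reaches L-position 2 → W
n=8: reaches L-position 2 → W
n=9: reaches L-position 1 → W
n=10: reaches L-position 2 → W
n=11: only reaches 8(W), 6(W), 5(W), 3(W), all W → L
n=12: only reaches 9(W), 7(W), 6(W), 4(W), all W → L
n=13: only reaches 10(W), 8(W), 7(W), 5(W), all W → L
n=14: reaches L-position 11 → W
n=15: reaches L-position 12 → W
n=16: reaches L-position 13 → W
n=17: reaches L-position 12 → W
n=18: reaches L-position 13 → W
n=19: reaches L-position 13 → W
n=20: reaches L-position 12 → W
The starting position 20 is W: Player 1 should remove 8, leaving 12, handing over an L position.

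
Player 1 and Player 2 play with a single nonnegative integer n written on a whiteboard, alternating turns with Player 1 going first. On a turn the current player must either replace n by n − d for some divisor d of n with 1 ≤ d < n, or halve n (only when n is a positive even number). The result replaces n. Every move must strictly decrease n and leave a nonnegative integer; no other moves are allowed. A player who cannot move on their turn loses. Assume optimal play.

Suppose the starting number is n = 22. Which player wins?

Player 1 wins.

Use the standard recursion: the mover loses at a terminal position; elsewhere, the mover wins exactly when some move hands the opponent an L position.
n=0: no move → L
n=1: no move → L
n=2: W (go to 1, an L position)
n=3: L (sole option 2(W) is W)
n=4: W (go to 3, an L position)
n=5: L (sole option 4(W) is W)
n=6: W (go to 3, an L position)
n=7: L (sole option 6(W) is W)
n=8: W (go to 7, an L position)
n=9: L (options 6(W), 8(W) are all W)
n=10: W (go to 5, an L position)
n=11: L (sole option 10(W) is W)
n=12: W (go to 9, an L position)
n=13: L (sole option 12(W) is W)
n=14: W (go to 7, an L position)
n=15: L (options 10(W), 12(W), 14(W) are all W)
n=16: W (go to 15, an L position)
n=17: L (sole option 16(W) is W)
n=18: W (go to 9, an L position)
n=19: L (sole option 18(W) is W)
n=20: W (go to 15, an L position)
n=21: L (options 14(W), 18(W), 20(W) are all W)
n=22: W (go to 11, an L position)
From 22 Player 1 can move to 11, reaching an L position.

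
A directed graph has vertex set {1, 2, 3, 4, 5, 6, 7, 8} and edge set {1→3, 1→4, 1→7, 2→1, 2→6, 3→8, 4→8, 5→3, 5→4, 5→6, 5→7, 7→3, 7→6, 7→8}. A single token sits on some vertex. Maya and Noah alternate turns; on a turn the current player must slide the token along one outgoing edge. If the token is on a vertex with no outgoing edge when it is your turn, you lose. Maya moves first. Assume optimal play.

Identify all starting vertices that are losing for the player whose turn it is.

1, 6, 8

Classify positions by backward induction: terminal positions (no move available) are L. From any other position, the mover wins iff some move reaches an L.
Every edge goes from a vertex to one that appears earlier in the order 6, 8, 3, 7, 4, 5, 1, 2, so processing vertices in that order labels each vertex after all of its successors.
6: no outgoing edge → L
8: no outgoing edge → L
3: can move to 8, which is L ⇒ W
7: can move to 8, which is L ⇒ W
4: can move to 8, which is L ⇒ W
5: can move to 6, which is L ⇒ W
1: moves to 4(W), 7(W), 3(W); every one is W ⇒ L
2: can move to 1, which is L ⇒ W
Reading off the rows marked L gives the requested list; there are 3 such vertices.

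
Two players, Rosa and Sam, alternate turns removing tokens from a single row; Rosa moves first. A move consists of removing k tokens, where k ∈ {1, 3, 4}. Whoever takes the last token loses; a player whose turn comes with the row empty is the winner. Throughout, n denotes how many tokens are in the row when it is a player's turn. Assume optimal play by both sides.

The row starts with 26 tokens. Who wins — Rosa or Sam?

Label each position W (a win for the player to move) or L (a loss). A position with no legal move is W; any other position is W exactly when some move reaches an L, and L when every move reaches a W.
n=0: no move; the opponent has just taken the last token and therefore loses → W
n=1: →0(W) only, which is W, so L
n=2: →1(L), so W
n=3: →2(W), 0(W) — all W, so L
n=4: →3(L), so W
n=5: →1(L), so W
n=6: →3(L), so W
n=7: →3(L), so W
n=8: →7(W), 5(W), 4(W) — all W, so L
n=9: →8(L), so W
n=10: →9(W), 7(W), 6(W) — all W, so L
n=11: →10(L), so W
n=12: →8(L), so W
n=13: →10(L), so W
n=14: →10(L), so W
n=15: →14(W), 12(W), 11(W) — all W, so L
n=16: →15(L), so W
n=17: →16(W), 14(W), 13(W) — all W, so L
n=18: →17(L), so W
n=19: →15(L), so W
n=20: →17(L), so W
n=21: →17(L), so W
n=22: →21(W), 19(W), 18(W) — all W, so L
n=23: →22(L), so W
n=24: →23(W), 21(W), 20(W) — all W, so L
n=25: →24(L), so W
n=26: →22(L), so W
From 26 Rosa can remove 4, leaving 22, reaching an L position.

Rosa wins.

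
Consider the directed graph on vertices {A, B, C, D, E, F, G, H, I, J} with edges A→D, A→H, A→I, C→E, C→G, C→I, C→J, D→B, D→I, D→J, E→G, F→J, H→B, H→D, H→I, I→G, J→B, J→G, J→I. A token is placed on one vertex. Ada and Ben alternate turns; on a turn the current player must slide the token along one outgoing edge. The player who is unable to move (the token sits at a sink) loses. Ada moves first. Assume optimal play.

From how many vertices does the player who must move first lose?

4

Work bottom-up. With no move the player to move loses. Otherwise the position is W if at least one move leads to an L position for the opponent, and L if every move leads to a W.
Every edge goes from a vertex to one that appears earlier in the order B, G, I, E, J, C, F, D, H, A, so processing vertices in that order labels each vertex after all of its successors.
B: no outgoing edge → L
G: no outgoing edge → L
I: W (go to G, an L position)
E: W (go to G, an L position)
J: W (go to G, an L position)
C: W (go to G, an L position)
F: L (sole option J(W) is W)
D: W (go to B, an L position)
H: W (go to B, an L position)
A: L (options H(W), D(W), I(W) are all W)
The L vertices are A, B, F, G; that is 4 in all.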